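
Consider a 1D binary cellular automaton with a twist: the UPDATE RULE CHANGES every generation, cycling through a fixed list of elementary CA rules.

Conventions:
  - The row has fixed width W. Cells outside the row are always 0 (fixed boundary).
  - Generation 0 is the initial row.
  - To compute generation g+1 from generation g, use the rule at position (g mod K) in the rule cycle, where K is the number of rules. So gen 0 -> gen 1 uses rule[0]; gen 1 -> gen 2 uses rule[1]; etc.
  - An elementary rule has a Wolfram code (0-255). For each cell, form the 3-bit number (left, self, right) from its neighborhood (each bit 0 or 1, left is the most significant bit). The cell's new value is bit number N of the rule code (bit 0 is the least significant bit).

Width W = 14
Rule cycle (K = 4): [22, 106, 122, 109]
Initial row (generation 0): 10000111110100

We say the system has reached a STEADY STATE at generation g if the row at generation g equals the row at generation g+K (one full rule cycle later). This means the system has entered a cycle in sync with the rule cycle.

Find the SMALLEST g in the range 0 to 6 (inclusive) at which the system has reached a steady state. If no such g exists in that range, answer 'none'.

Answer: 6

Derivation:
Gen 0: 10000111110100
Gen 1 (rule 22): 11001000000110
Gen 2 (rule 106): 11010000001110
Gen 3 (rule 122): 11101000011011
Gen 4 (rule 109): 10111011011111
Gen 5 (rule 22): 10000000000000
Gen 6 (rule 106): 00000000000000
Gen 7 (rule 122): 00000000000000
Gen 8 (rule 109): 11111111111111
Gen 9 (rule 22): 00000000000000
Gen 10 (rule 106): 00000000000000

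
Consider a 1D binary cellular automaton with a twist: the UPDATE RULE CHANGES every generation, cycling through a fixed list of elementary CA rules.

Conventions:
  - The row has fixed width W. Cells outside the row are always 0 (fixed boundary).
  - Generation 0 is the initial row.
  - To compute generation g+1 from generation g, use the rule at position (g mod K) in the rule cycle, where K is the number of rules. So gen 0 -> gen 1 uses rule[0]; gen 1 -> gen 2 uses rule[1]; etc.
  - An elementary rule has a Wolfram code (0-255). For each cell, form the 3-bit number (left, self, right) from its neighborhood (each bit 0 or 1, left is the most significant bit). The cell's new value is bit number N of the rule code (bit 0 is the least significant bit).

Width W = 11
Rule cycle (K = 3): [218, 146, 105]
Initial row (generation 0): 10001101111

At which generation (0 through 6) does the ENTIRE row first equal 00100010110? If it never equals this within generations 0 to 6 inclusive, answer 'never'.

Gen 0: 10001101111
Gen 1 (rule 218): 01011101111
Gen 2 (rule 146): 10001000110
Gen 3 (rule 105): 00100010110
Gen 4 (rule 218): 01010100111
Gen 5 (rule 146): 10000011010
Gen 6 (rule 105): 00111011100

Answer: 3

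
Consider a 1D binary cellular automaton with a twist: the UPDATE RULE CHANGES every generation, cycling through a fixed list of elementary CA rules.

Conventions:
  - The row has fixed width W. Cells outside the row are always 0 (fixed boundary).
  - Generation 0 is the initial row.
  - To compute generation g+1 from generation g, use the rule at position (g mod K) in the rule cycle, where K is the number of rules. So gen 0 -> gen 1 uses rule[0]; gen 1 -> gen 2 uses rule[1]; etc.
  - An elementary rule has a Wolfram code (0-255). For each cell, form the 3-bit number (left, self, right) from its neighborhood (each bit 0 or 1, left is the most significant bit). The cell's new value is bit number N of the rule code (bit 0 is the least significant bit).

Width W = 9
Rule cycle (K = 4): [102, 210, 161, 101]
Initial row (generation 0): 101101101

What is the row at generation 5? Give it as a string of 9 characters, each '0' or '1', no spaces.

Gen 0: 101101101
Gen 1 (rule 102): 110110111
Gen 2 (rule 210): 010010011
Gen 3 (rule 161): 000000000
Gen 4 (rule 101): 111111111
Gen 5 (rule 102): 000000001

Answer: 000000001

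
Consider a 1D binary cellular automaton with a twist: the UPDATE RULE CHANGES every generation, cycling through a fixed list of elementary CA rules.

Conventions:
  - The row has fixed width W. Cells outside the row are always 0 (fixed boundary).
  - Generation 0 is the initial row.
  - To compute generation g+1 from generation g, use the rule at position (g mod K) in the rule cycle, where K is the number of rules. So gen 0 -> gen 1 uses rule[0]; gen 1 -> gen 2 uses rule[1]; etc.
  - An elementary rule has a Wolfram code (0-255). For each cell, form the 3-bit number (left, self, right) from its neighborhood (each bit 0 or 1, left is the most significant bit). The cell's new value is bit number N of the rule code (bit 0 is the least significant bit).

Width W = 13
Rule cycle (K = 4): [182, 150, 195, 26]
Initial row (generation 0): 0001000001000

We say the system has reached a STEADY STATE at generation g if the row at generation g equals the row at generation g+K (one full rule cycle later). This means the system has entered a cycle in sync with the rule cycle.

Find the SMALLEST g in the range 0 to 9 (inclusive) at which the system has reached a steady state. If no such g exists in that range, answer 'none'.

Answer: none

Derivation:
Gen 0: 0001000001000
Gen 1 (rule 182): 0011100011100
Gen 2 (rule 150): 0101010101010
Gen 3 (rule 195): 1000000000000
Gen 4 (rule 26): 0100000000000
Gen 5 (rule 182): 1110000000000
Gen 6 (rule 150): 0101000000000
Gen 7 (rule 195): 1000011111111
Gen 8 (rule 26): 0100110000000
Gen 9 (rule 182): 1111001000000
Gen 10 (rule 150): 0110111100000
Gen 11 (rule 195): 1010011101111
Gen 12 (rule 26): 0001110001000
Gen 13 (rule 182): 0010101011100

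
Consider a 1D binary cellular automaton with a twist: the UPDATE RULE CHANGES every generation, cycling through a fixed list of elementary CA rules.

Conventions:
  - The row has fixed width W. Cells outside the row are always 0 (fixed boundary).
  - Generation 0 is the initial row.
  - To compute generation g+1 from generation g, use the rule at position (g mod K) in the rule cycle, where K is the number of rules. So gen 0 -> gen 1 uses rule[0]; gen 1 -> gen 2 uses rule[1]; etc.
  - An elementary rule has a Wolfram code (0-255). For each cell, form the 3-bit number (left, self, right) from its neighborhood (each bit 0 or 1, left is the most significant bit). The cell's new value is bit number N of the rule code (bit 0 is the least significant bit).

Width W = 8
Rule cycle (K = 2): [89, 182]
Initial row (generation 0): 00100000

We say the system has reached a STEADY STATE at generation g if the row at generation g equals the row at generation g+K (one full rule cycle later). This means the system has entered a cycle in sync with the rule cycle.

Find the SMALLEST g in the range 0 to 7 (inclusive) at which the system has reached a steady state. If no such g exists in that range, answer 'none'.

Answer: none

Derivation:
Gen 0: 00100000
Gen 1 (rule 89): 10011111
Gen 2 (rule 182): 11101110
Gen 3 (rule 89): 10101011
Gen 4 (rule 182): 11111100
Gen 5 (rule 89): 10000111
Gen 6 (rule 182): 11001010
Gen 7 (rule 89): 11100001
Gen 8 (rule 182): 01010011
Gen 9 (rule 89): 00001011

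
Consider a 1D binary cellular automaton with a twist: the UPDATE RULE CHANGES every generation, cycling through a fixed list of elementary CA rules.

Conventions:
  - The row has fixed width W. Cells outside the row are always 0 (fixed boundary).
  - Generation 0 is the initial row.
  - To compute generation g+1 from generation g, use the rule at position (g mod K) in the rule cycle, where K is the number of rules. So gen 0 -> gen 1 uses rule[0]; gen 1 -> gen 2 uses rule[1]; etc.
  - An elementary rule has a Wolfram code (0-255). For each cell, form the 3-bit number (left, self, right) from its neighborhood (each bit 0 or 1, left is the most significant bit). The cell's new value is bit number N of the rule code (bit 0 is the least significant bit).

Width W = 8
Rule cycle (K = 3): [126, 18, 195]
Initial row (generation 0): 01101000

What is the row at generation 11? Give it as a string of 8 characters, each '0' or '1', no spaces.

Gen 0: 01101000
Gen 1 (rule 126): 11111100
Gen 2 (rule 18): 00000010
Gen 3 (rule 195): 11111100
Gen 4 (rule 126): 10000110
Gen 5 (rule 18): 01001001
Gen 6 (rule 195): 10010010
Gen 7 (rule 126): 11111111
Gen 8 (rule 18): 00000000
Gen 9 (rule 195): 11111111
Gen 10 (rule 126): 10000001
Gen 11 (rule 18): 01000010

Answer: 01000010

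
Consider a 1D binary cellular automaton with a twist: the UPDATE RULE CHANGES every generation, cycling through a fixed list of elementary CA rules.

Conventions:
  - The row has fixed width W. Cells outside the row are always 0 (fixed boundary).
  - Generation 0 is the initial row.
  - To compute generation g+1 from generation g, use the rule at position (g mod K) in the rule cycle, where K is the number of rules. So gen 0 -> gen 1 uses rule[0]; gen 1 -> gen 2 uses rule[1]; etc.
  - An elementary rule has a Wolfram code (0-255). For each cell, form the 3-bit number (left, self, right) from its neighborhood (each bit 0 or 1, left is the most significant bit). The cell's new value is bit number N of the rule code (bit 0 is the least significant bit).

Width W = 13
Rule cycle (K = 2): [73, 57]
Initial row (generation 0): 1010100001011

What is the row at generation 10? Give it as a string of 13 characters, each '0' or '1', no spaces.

Gen 0: 1010100001011
Gen 1 (rule 73): 0000001100011
Gen 2 (rule 57): 1111101011010
Gen 3 (rule 73): 1000100011000
Gen 4 (rule 57): 0110011010111
Gen 5 (rule 73): 0110011000101
Gen 6 (rule 57): 0101010110010
Gen 7 (rule 73): 0000000110000
Gen 8 (rule 57): 1111110101111
Gen 9 (rule 73): 1000010001001
Gen 10 (rule 57): 0111001100100

Answer: 0111001100100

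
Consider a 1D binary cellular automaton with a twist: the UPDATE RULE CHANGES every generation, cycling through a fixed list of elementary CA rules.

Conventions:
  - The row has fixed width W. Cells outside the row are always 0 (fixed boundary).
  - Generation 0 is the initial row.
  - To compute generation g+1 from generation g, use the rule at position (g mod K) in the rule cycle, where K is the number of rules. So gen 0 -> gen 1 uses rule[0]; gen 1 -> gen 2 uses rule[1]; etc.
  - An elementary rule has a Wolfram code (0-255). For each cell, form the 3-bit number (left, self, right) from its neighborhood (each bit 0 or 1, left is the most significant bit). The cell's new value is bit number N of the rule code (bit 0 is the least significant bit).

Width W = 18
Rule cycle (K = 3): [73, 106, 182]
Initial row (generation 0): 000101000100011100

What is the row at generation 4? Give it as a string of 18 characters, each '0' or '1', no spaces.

Gen 0: 000101000100011100
Gen 1 (rule 73): 110000010001010101
Gen 2 (rule 106): 110000100010101010
Gen 3 (rule 182): 001001110111111111
Gen 4 (rule 73): 100001010100000001

Answer: 100001010100000001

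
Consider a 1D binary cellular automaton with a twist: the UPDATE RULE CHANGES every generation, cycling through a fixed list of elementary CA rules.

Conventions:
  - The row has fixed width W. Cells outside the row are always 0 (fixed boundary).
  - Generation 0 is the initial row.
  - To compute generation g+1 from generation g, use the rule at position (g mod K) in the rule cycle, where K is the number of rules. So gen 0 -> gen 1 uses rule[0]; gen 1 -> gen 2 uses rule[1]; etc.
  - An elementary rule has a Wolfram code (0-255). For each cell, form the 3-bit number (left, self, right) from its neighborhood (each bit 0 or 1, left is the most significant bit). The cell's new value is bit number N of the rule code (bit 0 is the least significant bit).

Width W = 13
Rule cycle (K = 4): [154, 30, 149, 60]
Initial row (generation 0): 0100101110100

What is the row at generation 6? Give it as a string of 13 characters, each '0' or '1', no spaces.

Gen 0: 0100101110100
Gen 1 (rule 154): 1011001100010
Gen 2 (rule 30): 1010111010111
Gen 3 (rule 149): 1010010010010
Gen 4 (rule 60): 1111011011011
Gen 5 (rule 154): 1110010010010
Gen 6 (rule 30): 1001111111111

Answer: 1001111111111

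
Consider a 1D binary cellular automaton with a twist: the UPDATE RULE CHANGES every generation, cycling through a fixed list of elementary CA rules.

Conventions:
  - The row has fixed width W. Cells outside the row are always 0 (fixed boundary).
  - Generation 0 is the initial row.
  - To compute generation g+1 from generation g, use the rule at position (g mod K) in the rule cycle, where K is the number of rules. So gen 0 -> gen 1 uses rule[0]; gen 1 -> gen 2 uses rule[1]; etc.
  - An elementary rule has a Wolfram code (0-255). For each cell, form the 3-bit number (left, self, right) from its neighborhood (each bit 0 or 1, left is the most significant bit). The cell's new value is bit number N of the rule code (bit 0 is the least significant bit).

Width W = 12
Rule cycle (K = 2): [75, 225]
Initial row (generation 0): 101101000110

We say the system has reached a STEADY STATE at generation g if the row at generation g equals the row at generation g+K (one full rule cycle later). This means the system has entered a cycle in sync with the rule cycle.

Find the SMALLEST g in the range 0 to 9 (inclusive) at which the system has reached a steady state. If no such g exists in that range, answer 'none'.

Gen 0: 101101000110
Gen 1 (rule 75): 001100011110
Gen 2 (rule 225): 100101001110
Gen 3 (rule 75): 001000011010
Gen 4 (rule 225): 100011001100
Gen 5 (rule 75): 001111011101
Gen 6 (rule 225): 100111101110
Gen 7 (rule 75): 001100101010
Gen 8 (rule 225): 100100010100
Gen 9 (rule 75): 001001100001
Gen 10 (rule 225): 100000101100
Gen 11 (rule 75): 001111001101

Answer: none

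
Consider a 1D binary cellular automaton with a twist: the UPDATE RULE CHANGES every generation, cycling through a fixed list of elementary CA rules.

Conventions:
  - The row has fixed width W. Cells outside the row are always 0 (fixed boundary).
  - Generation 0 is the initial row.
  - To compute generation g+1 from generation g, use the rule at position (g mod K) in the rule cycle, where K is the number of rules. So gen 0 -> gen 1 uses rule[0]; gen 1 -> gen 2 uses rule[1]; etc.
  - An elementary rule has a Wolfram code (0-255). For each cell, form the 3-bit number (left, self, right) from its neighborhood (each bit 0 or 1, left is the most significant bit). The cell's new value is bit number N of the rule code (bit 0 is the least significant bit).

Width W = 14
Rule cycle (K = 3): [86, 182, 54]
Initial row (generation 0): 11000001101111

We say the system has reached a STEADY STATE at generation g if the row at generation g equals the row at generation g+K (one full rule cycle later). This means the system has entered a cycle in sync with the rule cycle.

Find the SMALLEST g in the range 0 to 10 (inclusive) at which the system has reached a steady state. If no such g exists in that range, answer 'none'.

Gen 0: 11000001101111
Gen 1 (rule 86): 01100010100001
Gen 2 (rule 182): 10010111110011
Gen 3 (rule 54): 11111000001100
Gen 4 (rule 86): 00001100010110
Gen 5 (rule 182): 00010010111001
Gen 6 (rule 54): 00111111000111
Gen 7 (rule 86): 01000001101001
Gen 8 (rule 182): 11100010011111
Gen 9 (rule 54): 00010111100000
Gen 10 (rule 86): 00110000110000
Gen 11 (rule 182): 01001001001000
Gen 12 (rule 54): 11111111111100
Gen 13 (rule 86): 00000000000110

Answer: none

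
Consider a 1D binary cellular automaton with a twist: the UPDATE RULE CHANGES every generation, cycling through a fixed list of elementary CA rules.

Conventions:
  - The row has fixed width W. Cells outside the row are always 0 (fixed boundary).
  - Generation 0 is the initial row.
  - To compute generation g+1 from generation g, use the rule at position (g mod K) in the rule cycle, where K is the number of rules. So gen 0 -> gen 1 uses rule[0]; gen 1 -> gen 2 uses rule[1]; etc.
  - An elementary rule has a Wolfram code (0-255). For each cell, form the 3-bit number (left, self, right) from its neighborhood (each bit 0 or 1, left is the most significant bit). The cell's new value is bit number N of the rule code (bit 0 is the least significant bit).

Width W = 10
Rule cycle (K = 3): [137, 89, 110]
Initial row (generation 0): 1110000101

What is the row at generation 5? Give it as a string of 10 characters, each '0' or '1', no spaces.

Answer: 1011101111

Derivation:
Gen 0: 1110000101
Gen 1 (rule 137): 1100110000
Gen 2 (rule 89): 1110111111
Gen 3 (rule 110): 1011100001
Gen 4 (rule 137): 0011001100
Gen 5 (rule 89): 1011101111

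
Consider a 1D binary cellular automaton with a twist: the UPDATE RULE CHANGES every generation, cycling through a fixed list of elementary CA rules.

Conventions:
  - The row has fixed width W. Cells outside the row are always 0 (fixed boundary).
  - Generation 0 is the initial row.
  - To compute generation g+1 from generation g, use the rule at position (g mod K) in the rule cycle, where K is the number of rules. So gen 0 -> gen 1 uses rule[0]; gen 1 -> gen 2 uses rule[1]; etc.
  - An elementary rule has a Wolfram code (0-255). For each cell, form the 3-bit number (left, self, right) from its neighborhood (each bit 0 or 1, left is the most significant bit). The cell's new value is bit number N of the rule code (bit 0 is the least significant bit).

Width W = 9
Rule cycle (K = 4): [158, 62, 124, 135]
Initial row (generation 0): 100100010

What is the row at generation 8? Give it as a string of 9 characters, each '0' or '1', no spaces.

Answer: 101100010

Derivation:
Gen 0: 100100010
Gen 1 (rule 158): 111110111
Gen 2 (rule 62): 100001100
Gen 3 (rule 124): 110001110
Gen 4 (rule 135): 000110100
Gen 5 (rule 158): 001100110
Gen 6 (rule 62): 011011101
Gen 7 (rule 124): 011110111
Gen 8 (rule 135): 101100010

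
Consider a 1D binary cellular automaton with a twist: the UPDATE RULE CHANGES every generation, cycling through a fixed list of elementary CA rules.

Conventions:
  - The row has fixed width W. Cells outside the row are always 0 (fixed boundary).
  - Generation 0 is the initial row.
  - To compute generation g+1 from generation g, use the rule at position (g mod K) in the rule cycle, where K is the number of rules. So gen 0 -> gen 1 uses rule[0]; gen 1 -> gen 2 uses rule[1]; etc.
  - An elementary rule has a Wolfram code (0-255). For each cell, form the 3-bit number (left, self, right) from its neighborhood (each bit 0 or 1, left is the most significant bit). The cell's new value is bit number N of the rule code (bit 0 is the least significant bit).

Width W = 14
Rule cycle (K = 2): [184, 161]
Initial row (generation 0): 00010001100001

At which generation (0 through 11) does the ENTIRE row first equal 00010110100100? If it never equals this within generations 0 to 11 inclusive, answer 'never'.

Answer: 5

Derivation:
Gen 0: 00010001100001
Gen 1 (rule 184): 00001001010000
Gen 2 (rule 161): 11100000100111
Gen 3 (rule 184): 11010000010110
Gen 4 (rule 161): 00100111001000
Gen 5 (rule 184): 00010110100100
Gen 6 (rule 161): 11001001000001
Gen 7 (rule 184): 10100100100000
Gen 8 (rule 161): 01000000001111
Gen 9 (rule 184): 00100000001110
Gen 10 (rule 161): 10001111100100
Gen 11 (rule 184): 01001111010010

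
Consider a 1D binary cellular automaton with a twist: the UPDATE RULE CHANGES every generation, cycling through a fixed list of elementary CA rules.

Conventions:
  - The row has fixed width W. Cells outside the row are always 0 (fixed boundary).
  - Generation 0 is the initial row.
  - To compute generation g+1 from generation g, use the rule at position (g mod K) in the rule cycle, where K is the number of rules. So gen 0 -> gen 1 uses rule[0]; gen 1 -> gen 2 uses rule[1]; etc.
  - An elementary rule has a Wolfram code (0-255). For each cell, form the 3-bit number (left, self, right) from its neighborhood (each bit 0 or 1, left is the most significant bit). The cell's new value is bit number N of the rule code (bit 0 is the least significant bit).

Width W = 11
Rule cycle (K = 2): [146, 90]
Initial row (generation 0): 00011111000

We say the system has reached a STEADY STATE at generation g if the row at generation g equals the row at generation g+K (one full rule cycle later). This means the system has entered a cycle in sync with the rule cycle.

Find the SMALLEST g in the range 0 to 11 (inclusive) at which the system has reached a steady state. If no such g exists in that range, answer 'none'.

Gen 0: 00011111000
Gen 1 (rule 146): 00101110100
Gen 2 (rule 90): 01001010010
Gen 3 (rule 146): 10110001101
Gen 4 (rule 90): 00111011100
Gen 5 (rule 146): 01010001010
Gen 6 (rule 90): 10001010001
Gen 7 (rule 146): 01010001010
Gen 8 (rule 90): 10001010001
Gen 9 (rule 146): 01010001010
Gen 10 (rule 90): 10001010001
Gen 11 (rule 146): 01010001010
Gen 12 (rule 90): 10001010001
Gen 13 (rule 146): 01010001010

Answer: 5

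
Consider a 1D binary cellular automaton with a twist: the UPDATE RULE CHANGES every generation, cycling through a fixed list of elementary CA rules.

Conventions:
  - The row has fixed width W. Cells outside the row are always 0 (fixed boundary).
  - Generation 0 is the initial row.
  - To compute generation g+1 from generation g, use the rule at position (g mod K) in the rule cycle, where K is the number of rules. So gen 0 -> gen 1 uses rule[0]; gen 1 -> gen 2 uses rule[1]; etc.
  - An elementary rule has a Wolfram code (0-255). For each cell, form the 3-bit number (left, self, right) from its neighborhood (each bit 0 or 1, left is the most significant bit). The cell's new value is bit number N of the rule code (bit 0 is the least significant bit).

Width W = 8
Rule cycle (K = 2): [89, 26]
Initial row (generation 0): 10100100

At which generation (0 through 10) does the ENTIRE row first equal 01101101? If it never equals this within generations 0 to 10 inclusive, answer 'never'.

Gen 0: 10100100
Gen 1 (rule 89): 00010011
Gen 2 (rule 26): 00101110
Gen 3 (rule 89): 10001011
Gen 4 (rule 26): 01010010
Gen 5 (rule 89): 00001001
Gen 6 (rule 26): 00010110
Gen 7 (rule 89): 11000111
Gen 8 (rule 26): 10101100
Gen 9 (rule 89): 00001111
Gen 10 (rule 26): 00011000

Answer: never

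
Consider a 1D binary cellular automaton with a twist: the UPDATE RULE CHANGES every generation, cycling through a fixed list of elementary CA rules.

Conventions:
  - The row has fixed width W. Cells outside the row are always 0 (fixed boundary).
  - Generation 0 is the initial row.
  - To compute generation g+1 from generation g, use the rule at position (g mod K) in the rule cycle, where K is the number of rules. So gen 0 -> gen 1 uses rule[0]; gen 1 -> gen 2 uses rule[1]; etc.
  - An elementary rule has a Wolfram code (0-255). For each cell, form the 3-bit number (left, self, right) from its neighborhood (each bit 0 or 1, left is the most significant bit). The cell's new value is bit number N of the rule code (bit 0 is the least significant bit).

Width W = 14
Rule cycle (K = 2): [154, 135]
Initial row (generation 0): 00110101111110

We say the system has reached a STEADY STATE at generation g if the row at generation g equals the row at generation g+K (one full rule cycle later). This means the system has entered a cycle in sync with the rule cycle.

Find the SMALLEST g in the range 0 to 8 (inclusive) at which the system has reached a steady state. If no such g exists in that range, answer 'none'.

Answer: none

Derivation:
Gen 0: 00110101111110
Gen 1 (rule 154): 01100001111101
Gen 2 (rule 135): 10001110111001
Gen 3 (rule 154): 01011100110110
Gen 4 (rule 135): 11001001000000
Gen 5 (rule 154): 10110110100000
Gen 6 (rule 135): 10000000101111
Gen 7 (rule 154): 01000001001110
Gen 8 (rule 135): 11011111010100
Gen 9 (rule 154): 10011110000010
Gen 10 (rule 135): 10101100111110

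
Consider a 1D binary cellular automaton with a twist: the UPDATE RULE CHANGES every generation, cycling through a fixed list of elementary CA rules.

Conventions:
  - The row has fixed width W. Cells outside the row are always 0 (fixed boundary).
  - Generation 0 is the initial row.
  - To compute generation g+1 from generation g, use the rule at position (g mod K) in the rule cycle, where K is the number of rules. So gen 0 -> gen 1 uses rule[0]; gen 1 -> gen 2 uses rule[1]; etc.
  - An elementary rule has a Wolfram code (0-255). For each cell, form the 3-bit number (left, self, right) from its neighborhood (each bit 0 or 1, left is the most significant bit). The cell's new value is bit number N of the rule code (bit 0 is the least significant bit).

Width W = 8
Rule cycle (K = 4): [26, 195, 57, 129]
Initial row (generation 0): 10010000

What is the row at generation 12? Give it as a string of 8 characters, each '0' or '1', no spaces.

Answer: 00000011

Derivation:
Gen 0: 10010000
Gen 1 (rule 26): 01101000
Gen 2 (rule 195): 10100011
Gen 3 (rule 57): 01011010
Gen 4 (rule 129): 00000000
Gen 5 (rule 26): 00000000
Gen 6 (rule 195): 11111111
Gen 7 (rule 57): 10000000
Gen 8 (rule 129): 00111111
Gen 9 (rule 26): 01100000
Gen 10 (rule 195): 10101111
Gen 11 (rule 57): 01011000
Gen 12 (rule 129): 00000011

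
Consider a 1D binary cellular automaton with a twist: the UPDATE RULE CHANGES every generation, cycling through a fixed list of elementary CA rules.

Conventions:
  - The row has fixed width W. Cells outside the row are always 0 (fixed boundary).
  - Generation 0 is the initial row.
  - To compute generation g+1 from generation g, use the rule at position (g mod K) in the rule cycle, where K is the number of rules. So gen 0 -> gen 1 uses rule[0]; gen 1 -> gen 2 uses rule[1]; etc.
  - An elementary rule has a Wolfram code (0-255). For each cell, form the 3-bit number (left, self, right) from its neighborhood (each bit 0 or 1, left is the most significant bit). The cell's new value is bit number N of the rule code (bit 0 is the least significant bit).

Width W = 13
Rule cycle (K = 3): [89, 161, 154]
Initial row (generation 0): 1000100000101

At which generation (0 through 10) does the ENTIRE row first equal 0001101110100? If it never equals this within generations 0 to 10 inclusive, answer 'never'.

Answer: never

Derivation:
Gen 0: 1000100000101
Gen 1 (rule 89): 0110011110000
Gen 2 (rule 161): 0000001100111
Gen 3 (rule 154): 0000011011110
Gen 4 (rule 89): 1111011010011
Gen 5 (rule 161): 0110100100000
Gen 6 (rule 154): 1100011010000
Gen 7 (rule 89): 1111011001111
Gen 8 (rule 161): 0110100000110
Gen 9 (rule 154): 1100010001101
Gen 10 (rule 89): 1111001101100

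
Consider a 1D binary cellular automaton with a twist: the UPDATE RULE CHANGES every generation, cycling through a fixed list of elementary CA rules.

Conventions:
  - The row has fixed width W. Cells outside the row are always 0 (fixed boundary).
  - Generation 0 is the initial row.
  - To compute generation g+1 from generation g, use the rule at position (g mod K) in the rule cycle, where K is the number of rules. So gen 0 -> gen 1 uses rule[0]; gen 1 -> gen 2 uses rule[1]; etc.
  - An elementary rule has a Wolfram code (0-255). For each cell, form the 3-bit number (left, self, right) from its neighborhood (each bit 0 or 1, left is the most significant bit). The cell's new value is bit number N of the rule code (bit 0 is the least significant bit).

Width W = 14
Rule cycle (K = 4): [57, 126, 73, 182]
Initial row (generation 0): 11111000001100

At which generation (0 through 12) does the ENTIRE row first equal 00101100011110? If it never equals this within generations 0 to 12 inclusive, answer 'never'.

Answer: never

Derivation:
Gen 0: 11111000001100
Gen 1 (rule 57): 10000111101011
Gen 2 (rule 126): 11001100111111
Gen 3 (rule 73): 11001100100001
Gen 4 (rule 182): 00110011110011
Gen 5 (rule 57): 10101010001010
Gen 6 (rule 126): 11111111011111
Gen 7 (rule 73): 10000001010001
Gen 8 (rule 182): 11000011111011
Gen 9 (rule 57): 10111010000110
Gen 10 (rule 126): 11101111001111
Gen 11 (rule 73): 10101001001001
Gen 12 (rule 182): 11111111111111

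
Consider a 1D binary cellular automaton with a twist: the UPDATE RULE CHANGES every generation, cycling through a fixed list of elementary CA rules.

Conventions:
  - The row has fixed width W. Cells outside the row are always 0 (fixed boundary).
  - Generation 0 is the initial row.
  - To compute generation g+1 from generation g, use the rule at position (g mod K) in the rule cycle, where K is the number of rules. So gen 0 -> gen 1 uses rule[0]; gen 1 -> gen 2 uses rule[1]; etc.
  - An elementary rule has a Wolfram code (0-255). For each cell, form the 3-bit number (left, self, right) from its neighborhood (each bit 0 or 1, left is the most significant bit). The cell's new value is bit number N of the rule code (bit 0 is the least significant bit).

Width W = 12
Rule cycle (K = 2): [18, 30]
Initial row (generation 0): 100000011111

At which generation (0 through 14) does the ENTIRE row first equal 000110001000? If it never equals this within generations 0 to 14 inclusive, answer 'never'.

Answer: 3

Derivation:
Gen 0: 100000011111
Gen 1 (rule 18): 010000100000
Gen 2 (rule 30): 111001110000
Gen 3 (rule 18): 000110001000
Gen 4 (rule 30): 001101011100
Gen 5 (rule 18): 010000000010
Gen 6 (rule 30): 111000000111
Gen 7 (rule 18): 000100001000
Gen 8 (rule 30): 001110011100
Gen 9 (rule 18): 010001100010
Gen 10 (rule 30): 111011010111
Gen 11 (rule 18): 000000000000
Gen 12 (rule 30): 000000000000
Gen 13 (rule 18): 000000000000
Gen 14 (rule 30): 000000000000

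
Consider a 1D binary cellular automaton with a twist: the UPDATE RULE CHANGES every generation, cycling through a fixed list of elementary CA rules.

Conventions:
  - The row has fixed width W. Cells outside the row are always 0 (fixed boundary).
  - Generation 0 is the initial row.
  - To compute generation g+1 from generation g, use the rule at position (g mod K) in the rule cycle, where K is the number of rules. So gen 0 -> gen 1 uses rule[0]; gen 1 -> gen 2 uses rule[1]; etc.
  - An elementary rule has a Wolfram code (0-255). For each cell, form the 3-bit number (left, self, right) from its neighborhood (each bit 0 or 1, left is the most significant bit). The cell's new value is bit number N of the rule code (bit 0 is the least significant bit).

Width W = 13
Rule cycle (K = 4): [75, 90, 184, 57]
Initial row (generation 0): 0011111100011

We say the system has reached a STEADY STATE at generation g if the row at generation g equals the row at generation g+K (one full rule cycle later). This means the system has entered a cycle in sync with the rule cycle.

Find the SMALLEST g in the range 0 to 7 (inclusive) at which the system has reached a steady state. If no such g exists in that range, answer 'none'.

Answer: none

Derivation:
Gen 0: 0011111100011
Gen 1 (rule 75): 1110000101111
Gen 2 (rule 90): 1011001001001
Gen 3 (rule 184): 0110100100100
Gen 4 (rule 57): 0101010010011
Gen 5 (rule 75): 1000000100111
Gen 6 (rule 90): 0100001011101
Gen 7 (rule 184): 0010000111010
Gen 8 (rule 57): 1001110100101
Gen 9 (rule 75): 0011010001000
Gen 10 (rule 90): 0111001010100
Gen 11 (rule 184): 0110100101010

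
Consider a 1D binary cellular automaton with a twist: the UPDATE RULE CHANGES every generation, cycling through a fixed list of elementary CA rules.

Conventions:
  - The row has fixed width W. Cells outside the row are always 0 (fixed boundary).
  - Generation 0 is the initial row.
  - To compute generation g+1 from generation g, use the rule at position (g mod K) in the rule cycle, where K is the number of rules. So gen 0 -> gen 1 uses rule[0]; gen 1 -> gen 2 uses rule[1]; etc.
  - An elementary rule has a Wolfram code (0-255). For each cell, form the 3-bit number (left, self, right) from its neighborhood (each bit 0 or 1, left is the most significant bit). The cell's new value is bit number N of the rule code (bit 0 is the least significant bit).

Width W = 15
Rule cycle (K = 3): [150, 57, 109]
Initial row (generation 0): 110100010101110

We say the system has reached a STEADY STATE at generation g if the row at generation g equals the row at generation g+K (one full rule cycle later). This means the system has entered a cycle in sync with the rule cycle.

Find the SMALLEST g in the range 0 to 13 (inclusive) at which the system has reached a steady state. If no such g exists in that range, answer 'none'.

Answer: none

Derivation:
Gen 0: 110100010101110
Gen 1 (rule 150): 000110110100101
Gen 2 (rule 57): 110101101010010
Gen 3 (rule 109): 111111111110010
Gen 4 (rule 150): 011111111101111
Gen 5 (rule 57): 010000000011000
Gen 6 (rule 109): 010111111011011
Gen 7 (rule 150): 110011110000000
Gen 8 (rule 57): 101010001111111
Gen 9 (rule 109): 111110101000001
Gen 10 (rule 150): 011100101100011
Gen 11 (rule 57): 010010011011010
Gen 12 (rule 109): 010010011111110
Gen 13 (rule 150): 111111101111101
Gen 14 (rule 57): 100000011000010
Gen 15 (rule 109): 101111011011010
Gen 16 (rule 150): 100110000000011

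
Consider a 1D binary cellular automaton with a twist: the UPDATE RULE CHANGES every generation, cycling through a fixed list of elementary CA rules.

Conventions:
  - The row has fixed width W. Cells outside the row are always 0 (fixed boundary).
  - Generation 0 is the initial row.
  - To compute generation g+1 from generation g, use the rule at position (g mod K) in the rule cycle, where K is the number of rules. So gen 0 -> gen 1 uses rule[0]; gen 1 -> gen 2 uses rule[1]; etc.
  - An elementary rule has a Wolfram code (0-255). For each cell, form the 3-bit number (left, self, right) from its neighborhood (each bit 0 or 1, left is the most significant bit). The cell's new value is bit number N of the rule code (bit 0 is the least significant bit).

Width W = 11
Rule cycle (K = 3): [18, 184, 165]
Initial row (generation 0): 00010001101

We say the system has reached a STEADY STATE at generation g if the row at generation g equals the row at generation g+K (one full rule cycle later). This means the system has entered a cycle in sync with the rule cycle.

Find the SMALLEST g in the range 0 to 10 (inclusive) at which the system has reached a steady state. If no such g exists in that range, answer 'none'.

Gen 0: 00010001101
Gen 1 (rule 18): 00101010000
Gen 2 (rule 184): 00010101000
Gen 3 (rule 165): 11011111011
Gen 4 (rule 18): 00000000000
Gen 5 (rule 184): 00000000000
Gen 6 (rule 165): 11111111111
Gen 7 (rule 18): 00000000000
Gen 8 (rule 184): 00000000000
Gen 9 (rule 165): 11111111111
Gen 10 (rule 18): 00000000000
Gen 11 (rule 184): 00000000000
Gen 12 (rule 165): 11111111111
Gen 13 (rule 18): 00000000000

Answer: 4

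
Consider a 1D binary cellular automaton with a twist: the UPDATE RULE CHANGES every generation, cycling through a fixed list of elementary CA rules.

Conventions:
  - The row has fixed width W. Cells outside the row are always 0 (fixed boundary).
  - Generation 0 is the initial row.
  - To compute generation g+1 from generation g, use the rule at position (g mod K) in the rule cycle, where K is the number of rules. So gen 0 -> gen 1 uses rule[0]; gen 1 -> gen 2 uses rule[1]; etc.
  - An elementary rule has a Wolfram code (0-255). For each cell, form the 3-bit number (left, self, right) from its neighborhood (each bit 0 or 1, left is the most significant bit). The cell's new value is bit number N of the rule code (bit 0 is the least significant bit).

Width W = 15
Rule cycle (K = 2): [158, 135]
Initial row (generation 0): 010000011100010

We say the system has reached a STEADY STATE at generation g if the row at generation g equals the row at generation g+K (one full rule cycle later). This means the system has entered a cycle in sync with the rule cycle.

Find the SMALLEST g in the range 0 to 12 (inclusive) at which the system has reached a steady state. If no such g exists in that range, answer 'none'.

Gen 0: 010000011100010
Gen 1 (rule 158): 111000111010111
Gen 2 (rule 135): 010011010010010
Gen 3 (rule 158): 111110011111111
Gen 4 (rule 135): 011100101111110
Gen 5 (rule 158): 111011101111101
Gen 6 (rule 135): 010001000111001
Gen 7 (rule 158): 111011101110111
Gen 8 (rule 135): 010001000100010
Gen 9 (rule 158): 111011101110111
Gen 10 (rule 135): 010001000100010
Gen 11 (rule 158): 111011101110111
Gen 12 (rule 135): 010001000100010
Gen 13 (rule 158): 111011101110111
Gen 14 (rule 135): 010001000100010

Answer: 7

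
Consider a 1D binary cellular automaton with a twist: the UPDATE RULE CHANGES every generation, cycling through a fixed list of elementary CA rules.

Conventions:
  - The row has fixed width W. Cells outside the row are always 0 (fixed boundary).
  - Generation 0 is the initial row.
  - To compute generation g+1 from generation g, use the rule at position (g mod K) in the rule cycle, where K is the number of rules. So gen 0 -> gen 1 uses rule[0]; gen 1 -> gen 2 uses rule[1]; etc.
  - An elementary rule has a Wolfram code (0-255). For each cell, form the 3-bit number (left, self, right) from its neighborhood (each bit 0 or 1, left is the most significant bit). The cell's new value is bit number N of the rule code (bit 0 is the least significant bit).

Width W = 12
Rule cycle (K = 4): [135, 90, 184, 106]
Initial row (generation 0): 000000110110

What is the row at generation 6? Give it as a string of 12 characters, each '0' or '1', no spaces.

Gen 0: 000000110110
Gen 1 (rule 135): 111111000000
Gen 2 (rule 90): 100001100000
Gen 3 (rule 184): 010001010000
Gen 4 (rule 106): 100010100000
Gen 5 (rule 135): 101110101111
Gen 6 (rule 90): 001010001001

Answer: 001010001001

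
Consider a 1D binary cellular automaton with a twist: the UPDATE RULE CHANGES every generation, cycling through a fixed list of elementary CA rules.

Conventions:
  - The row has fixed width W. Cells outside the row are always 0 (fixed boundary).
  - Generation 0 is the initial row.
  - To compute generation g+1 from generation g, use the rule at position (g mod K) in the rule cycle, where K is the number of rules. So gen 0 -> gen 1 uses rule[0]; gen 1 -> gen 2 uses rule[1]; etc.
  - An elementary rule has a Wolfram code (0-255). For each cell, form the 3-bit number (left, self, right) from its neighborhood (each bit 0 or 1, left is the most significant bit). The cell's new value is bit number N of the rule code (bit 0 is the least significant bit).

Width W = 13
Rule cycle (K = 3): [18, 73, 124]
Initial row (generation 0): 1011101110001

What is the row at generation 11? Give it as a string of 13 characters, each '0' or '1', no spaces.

Gen 0: 1011101110001
Gen 1 (rule 18): 0000000001010
Gen 2 (rule 73): 1111111100000
Gen 3 (rule 124): 1000000110000
Gen 4 (rule 18): 0100001001000
Gen 5 (rule 73): 0001100000011
Gen 6 (rule 124): 0001110000011
Gen 7 (rule 18): 0010001000100
Gen 8 (rule 73): 1000100010001
Gen 9 (rule 124): 1100110011001
Gen 10 (rule 18): 0011001100110
Gen 11 (rule 73): 1011001100110

Answer: 1011001100110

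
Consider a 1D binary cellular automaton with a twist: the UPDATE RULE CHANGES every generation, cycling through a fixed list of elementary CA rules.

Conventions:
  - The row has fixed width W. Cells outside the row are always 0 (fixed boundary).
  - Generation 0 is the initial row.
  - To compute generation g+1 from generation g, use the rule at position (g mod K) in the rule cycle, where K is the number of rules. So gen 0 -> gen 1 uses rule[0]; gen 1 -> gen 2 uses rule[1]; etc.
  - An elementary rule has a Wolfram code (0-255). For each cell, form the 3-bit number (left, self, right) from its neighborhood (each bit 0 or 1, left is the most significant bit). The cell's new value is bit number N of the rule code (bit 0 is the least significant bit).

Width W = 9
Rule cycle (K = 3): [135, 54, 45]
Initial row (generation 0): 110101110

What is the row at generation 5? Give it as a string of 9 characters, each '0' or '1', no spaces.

Gen 0: 110101110
Gen 1 (rule 135): 000100100
Gen 2 (rule 54): 001111110
Gen 3 (rule 45): 101000000
Gen 4 (rule 135): 101011111
Gen 5 (rule 54): 111100000

Answer: 111100000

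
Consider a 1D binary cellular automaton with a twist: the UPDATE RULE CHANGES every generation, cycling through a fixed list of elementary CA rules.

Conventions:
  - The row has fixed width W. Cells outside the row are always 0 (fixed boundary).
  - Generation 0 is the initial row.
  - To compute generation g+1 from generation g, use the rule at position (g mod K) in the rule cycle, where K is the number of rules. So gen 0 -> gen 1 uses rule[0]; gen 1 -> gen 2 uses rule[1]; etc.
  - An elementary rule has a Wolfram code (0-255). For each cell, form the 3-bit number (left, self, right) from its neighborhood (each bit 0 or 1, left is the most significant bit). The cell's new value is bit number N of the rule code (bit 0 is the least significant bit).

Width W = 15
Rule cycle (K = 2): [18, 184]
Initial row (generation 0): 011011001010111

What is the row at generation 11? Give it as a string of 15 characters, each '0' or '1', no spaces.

Gen 0: 011011001010111
Gen 1 (rule 18): 100000110000000
Gen 2 (rule 184): 010000101000000
Gen 3 (rule 18): 101001000100000
Gen 4 (rule 184): 010100100010000
Gen 5 (rule 18): 100011010101000
Gen 6 (rule 184): 010010101010100
Gen 7 (rule 18): 101100000000010
Gen 8 (rule 184): 011010000000001
Gen 9 (rule 18): 100001000000010
Gen 10 (rule 184): 010000100000001
Gen 11 (rule 18): 101001010000010

Answer: 101001010000010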